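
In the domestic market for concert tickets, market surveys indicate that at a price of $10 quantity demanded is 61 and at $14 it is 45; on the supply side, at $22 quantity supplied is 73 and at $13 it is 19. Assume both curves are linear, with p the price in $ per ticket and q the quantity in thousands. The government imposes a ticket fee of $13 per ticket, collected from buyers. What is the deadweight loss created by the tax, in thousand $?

Demand slope: (45 − 61)/(14 − 10) = -4, so qd = 101 − 4p.
Supply slope: (19 − 73)/(13 − 22) = 6, so qs = 6p − 59.
Without the tax, 101 − 4p = 6p − 59 gives 10p = 160, so p* = $16 and q* = 37.
With the tax collected from buyers, demand (in seller-price terms) shifts: qd = 101 − 4(p + 13).
Solving gives q = 5.8 with buyers paying $23.8 and sellers receiving $10.8 (the $13 wedge).
Quantity falls by |ΔQ| = |37 − 5.8| = 31.2.
DWL = ½ · t · |ΔQ| = ½ · 13 · 31.2 = $202.8.

Deadweight loss = $202.8 thousand.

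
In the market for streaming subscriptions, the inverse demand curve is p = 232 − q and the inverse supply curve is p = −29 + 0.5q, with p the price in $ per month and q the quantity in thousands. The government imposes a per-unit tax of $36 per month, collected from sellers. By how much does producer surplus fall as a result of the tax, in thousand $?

Producer surplus falls by $1944 thousand.

Rewrite in direct form: qd = 232 − p and qs = 2p + 58.
Without the tax, 232 − p = 2p + 58 gives 3p = 174, so p* = $58 and q* = 174.
With the tax collected from sellers, supply shifts: qs = 2(p − 36) + 58.
Solving gives q = 150 with consumers paying $82 and sellers receiving $46 (the $36 wedge).
ΔPS is the trapezoid between Q = 150 and Q = 174 of height $12: ½ · (174 + 150) · 12 = $1944.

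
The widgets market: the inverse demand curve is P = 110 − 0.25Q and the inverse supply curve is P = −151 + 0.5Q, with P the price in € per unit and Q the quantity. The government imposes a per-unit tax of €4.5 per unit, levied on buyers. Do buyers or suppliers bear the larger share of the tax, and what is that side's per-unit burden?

Inverting to Q(P) form: Qd = 440 − 4P; Qs = 2P + 302.
Before the tax: set 440 − 4P = 2P + 302 → P* = €23, Q* = 348.
With the tax collected from buyers, demand (in seller-price terms) shifts: Qd = 440 − 4(P + 4.5).
Solving gives Q = 342 with buyers paying €24.5 and suppliers receiving €20 (the €4.5 wedge).
Per-unit burden: buyers €1.5, suppliers €3.
Suppliers take the larger share because supply is less price-elastic here (demand slope 4 vs supply slope 2).

Suppliers bear the larger share: €3 per unit.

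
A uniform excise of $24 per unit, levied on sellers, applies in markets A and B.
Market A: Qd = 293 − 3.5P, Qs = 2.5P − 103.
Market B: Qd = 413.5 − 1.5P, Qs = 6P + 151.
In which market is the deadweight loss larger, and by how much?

Market A: pre-tax P* = $66, Q* = 62; post-tax Q = 27; deadweight loss = $420.
Market B: pre-tax P* = $35, Q* = 361; post-tax Q = 332.2; deadweight loss = $345.6.
Difference: $420 vs $345.6 → market A is larger by $74.4.

Market A, by $74.4.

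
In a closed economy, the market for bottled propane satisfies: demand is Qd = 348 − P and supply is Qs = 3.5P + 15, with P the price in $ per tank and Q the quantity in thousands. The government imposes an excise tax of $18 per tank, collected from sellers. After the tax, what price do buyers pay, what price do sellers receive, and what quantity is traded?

Without the tax, 348 − P = 3.5P + 15 gives 4.5P = 333, so P* = $74 and Q* = 274.
With the tax collected from sellers, supply shifts: Qs = 3.5(P − 18) + 15.
Solving gives Q = 260 with buyers paying $88 and sellers receiving $70 (the $18 wedge).

Buyers pay $88; sellers receive $70; quantity = 260.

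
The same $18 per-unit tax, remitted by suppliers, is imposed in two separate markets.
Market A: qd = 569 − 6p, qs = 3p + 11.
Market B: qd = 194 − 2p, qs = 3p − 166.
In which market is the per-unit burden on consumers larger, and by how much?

Market A: pre-tax p* = $62, q* = 197; post-tax q = 161; per-unit burden on consumers = $6.
Market B: pre-tax p* = $72, q* = 50; post-tax q = 28.4; per-unit burden on consumers = $10.8.
Difference: $6 vs $10.8 → market B is larger by $4.8.

Market B, by $4.8.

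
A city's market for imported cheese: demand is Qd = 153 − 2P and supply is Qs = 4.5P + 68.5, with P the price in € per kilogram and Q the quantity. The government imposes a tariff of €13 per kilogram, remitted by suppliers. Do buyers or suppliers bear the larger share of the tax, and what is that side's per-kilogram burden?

Buyers bear the larger share: €9 per kilogram.

Without the tax, 153 − 2P = 4.5P + 68.5 gives 6.5P = 84.5, so P* = €13 and Q* = 127.
With the tax collected from suppliers, supply shifts: Qs = 4.5(P − 13) + 68.5.
New equilibrium: buyers pay €22, suppliers receive €9, Q = 109. (Wedge: Pb − Ps = 13.)
Per-kilogram burden: buyers €9, suppliers €4.
Buyers take the larger share because demand is less price-elastic here (demand slope 2 vs supply slope 4.5).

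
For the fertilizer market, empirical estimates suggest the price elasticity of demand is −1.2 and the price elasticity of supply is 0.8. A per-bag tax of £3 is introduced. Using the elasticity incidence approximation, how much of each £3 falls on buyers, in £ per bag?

Buyers bear ≈ £1.2 per bag.

Incidence ratio: buyers' share ≈ εs / (εs + |εd|) = 0.8 / (0.8 + 1.2) = 0.4.
So buyers bear ≈ 0.4 × £3 = £1.2; producers bear £1.8.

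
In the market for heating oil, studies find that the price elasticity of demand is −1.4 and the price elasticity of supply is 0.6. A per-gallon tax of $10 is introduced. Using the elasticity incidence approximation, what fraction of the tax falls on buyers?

Buyers' share ≈ 0.3.

Incidence ratio: buyers' share ≈ εs / (εs + |εd|) = 0.6 / (0.6 + 1.4) = 0.3.
Supply is the less elastic side, so buyers bear the smaller share.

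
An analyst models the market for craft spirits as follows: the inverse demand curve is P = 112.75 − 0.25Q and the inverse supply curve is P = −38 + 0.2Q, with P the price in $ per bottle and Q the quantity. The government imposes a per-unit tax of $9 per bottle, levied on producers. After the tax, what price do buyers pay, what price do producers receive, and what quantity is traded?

Buyers pay $34; producers receive $25; quantity = 315.

Inverting to Q(P) form: Qd = 451 − 4P; Qs = 5P + 190.
Without the tax, 451 − 4P = 5P + 190 gives 9P = 261, so P* = $29 and Q* = 335.
With the tax collected from producers, supply shifts: Qs = 5(P − 9) + 190.
Solving gives Q = 315 with buyers paying $34 and producers receiving $25 (the $9 wedge).
The less price-elastic side of the market bears the larger share of a per-unit tax.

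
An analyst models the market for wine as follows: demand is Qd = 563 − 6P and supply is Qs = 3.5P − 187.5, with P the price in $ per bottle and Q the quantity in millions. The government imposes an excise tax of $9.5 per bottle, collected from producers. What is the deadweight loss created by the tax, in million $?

Without the tax, 563 − 6P = 3.5P − 187.5 gives 9.5P = 750.5, so P* = $79 and Q* = 89.
With the tax collected from producers, supply shifts: Qs = 3.5(P − 9.5) − 187.5.
Solving gives Q = 68 with consumers paying $82.5 and producers receiving $73 (the $9.5 wedge).
Quantity falls by |ΔQ| = |89 − 68| = 21.
DWL = ½ · t · |ΔQ| = ½ · 9.5 · 21 = $99.75.

Deadweight loss = $99.75 million.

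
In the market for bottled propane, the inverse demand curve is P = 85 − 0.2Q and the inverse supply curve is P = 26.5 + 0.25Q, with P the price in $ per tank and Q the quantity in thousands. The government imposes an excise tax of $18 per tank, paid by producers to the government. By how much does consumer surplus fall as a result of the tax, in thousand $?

Consumer surplus falls by $880 thousand.

Inverting to Q(P) form: Qd = 425 − 5P; Qs = 4P − 106.
Without the tax, 425 − 5P = 4P − 106 gives 9P = 531, so P* = $59 and Q* = 130.
With the tax collected from producers, supply shifts: Qs = 4(P − 18) − 106.
New equilibrium: consumers pay $67, producers receive $49, Q = 90. (Wedge: Pb − Ps = 18.)
ΔCS is the trapezoid between Q = 90 and Q = 130 of height $8: ½ · (130 + 90) · 8 = $880.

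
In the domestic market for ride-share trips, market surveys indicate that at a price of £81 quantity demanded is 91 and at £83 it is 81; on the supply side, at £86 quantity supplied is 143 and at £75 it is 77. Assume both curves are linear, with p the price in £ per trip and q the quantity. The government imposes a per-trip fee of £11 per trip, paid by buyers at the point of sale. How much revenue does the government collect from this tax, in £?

Demand slope: (81 − 91)/(83 − 81) = -5, so qd = 496 − 5p.
Supply slope: (77 − 143)/(75 − 86) = 6, so qs = 6p − 373.
Without the tax, 496 − 5p = 6p − 373 gives 11p = 869, so p* = £79 and q* = 101.
With the tax collected from buyers, demand (in seller-price terms) shifts: qd = 496 − 5(p + 11).
New equilibrium: buyers pay £85, sellers receive £74, q = 71. (Wedge: pb − ps = 11.)
Revenue = t · Q = 11 · 71 = £781.

Tax revenue = £781.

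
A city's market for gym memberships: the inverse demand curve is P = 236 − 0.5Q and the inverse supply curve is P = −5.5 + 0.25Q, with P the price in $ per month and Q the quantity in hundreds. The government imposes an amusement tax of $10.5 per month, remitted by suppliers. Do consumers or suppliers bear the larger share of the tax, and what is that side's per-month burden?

Rewrite in direct form: Qd = 472 − 2P and Qs = 4P + 22.
Before the tax: set 472 − 2P = 4P + 22 → P* = $75, Q* = 322.
With the tax collected from suppliers, supply shifts: Qs = 4(P − 10.5) + 22.
New equilibrium: consumers pay $82, suppliers receive $71.5, Q = 308. (Wedge: Pb − Ps = 10.5.)
Per-month burden: consumers $7, suppliers $3.5.
Consumers take the larger share because demand is less price-elastic here (demand slope 2 vs supply slope 4).

Consumers bear the larger share: $7 per month.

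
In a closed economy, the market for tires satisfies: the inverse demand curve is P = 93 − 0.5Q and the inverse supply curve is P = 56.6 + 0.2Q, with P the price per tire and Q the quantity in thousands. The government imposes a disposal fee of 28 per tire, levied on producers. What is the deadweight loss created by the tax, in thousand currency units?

Deadweight loss = 560 thousand.

Rewrite in direct form: Qd = 186 − 2P and Qs = 5P − 283.
Without the tax, 186 − 2P = 5P − 283 gives 7P = 469, so P* = 67 and Q* = 52.
With the tax collected from producers, supply shifts: Qs = 5(P − 28) − 283.
Solving gives Q = 12 with consumers paying 87 and producers receiving 59 (the 28 wedge).
Quantity falls by |ΔQ| = |52 − 12| = 40.
DWL = ½ · t · |ΔQ| = ½ · 28 · 40 = 560.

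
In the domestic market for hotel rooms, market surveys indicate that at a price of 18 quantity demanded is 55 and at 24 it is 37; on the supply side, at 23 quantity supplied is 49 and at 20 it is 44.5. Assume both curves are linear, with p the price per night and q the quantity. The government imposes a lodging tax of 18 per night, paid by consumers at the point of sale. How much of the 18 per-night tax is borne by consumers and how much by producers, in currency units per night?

Consumers bear 6 per night; producers bear 12 per night.

Demand slope: (37 − 55)/(24 − 18) = -3, so qd = 109 − 3p.
Supply slope: (44.5 − 49)/(20 − 23) = 1.5, so qs = 1.5p + 14.5.
Before the tax: set 109 − 3p = 1.5p + 14.5 → p* = 21, q* = 46.
With the tax collected from consumers, demand (in seller-price terms) shifts: qd = 109 − 3(p + 18).
New equilibrium: consumers pay 27, producers receive 9, q = 28. (Wedge: pb − ps = 18.)
Burden on consumers: 6; on producers: 12. (They sum to 18.)
The less price-elastic side of the market bears the larger share of a per-unit tax.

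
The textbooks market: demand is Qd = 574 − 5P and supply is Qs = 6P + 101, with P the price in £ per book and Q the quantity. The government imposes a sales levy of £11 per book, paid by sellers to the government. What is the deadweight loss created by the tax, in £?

Deadweight loss = £165.

Before the tax: set 574 − 5P = 6P + 101 → P* = £43, Q* = 359.
With the tax collected from sellers, supply shifts: Qs = 6(P − 11) + 101.
New equilibrium: consumers pay £49, sellers receive £38, Q = 329. (Wedge: Pb − Ps = 11.)
Quantity falls by |ΔQ| = |359 − 329| = 30.
DWL = ½ · t · |ΔQ| = ½ · 11 · 30 = £165.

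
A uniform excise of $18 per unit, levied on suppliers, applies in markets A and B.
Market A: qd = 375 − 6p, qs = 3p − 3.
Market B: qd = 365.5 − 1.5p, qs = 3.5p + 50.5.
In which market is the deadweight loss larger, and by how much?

Market A, by $153.9.

Market A: pre-tax p* = $42, q* = 123; post-tax q = 87; deadweight loss = $324.
Market B: pre-tax p* = $63, q* = 271; post-tax q = 252.1; deadweight loss = $170.1.
Difference: $324 vs $170.1 → market A is larger by $153.9.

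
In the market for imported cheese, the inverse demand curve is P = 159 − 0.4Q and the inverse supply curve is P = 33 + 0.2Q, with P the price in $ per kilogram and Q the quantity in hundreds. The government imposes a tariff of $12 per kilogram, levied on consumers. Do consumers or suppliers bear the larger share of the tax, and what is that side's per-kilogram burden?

Consumers bear the larger share: $8 per kilogram.

Rewrite in direct form: Qd = 397.5 − 2.5P and Qs = 5P − 165.
Before the tax: set 397.5 − 2.5P = 5P − 165 → P* = $75, Q* = 210.
With the tax collected from consumers, demand (in seller-price terms) shifts: Qd = 397.5 − 2.5(P + 12).
New equilibrium: consumers pay $83, suppliers receive $71, Q = 190. (Wedge: Pb − Ps = 12.)
Per-kilogram burden: consumers $8, suppliers $4.
Consumers take the larger share because demand is less price-elastic here (demand slope 2.5 vs supply slope 5).
The less price-elastic side of the market bears the larger share of a per-unit tax.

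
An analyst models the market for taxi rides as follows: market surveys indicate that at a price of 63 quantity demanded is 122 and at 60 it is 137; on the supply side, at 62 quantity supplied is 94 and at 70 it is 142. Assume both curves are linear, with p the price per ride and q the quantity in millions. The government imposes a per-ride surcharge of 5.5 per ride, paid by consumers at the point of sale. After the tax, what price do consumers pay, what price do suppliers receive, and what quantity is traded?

Consumers pay 68; suppliers receive 62.5; quantity = 97.

Demand slope: (137 − 122)/(60 − 63) = -5, so qd = 437 − 5p.
Supply slope: (142 − 94)/(70 − 62) = 6, so qs = 6p − 278.
Without the tax, 437 − 5p = 6p − 278 gives 11p = 715, so p* = 65 and q* = 112.
With the tax collected from consumers, demand (in seller-price terms) shifts: qd = 437 − 5(p + 5.5).
New equilibrium: consumers pay 68, suppliers receive 62.5, q = 97. (Wedge: pb − ps = 5.5.)
The less price-elastic side of the market bears the larger share of a per-unit tax.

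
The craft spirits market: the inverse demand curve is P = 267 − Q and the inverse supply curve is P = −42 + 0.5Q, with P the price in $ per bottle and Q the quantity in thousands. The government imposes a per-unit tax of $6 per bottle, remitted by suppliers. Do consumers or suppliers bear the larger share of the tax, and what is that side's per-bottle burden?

Consumers bear the larger share: $4 per bottle.

Rewrite in direct form: Qd = 267 − P and Qs = 2P + 84.
Before the tax: set 267 − P = 2P + 84 → P* = $61, Q* = 206.
With the tax collected from suppliers, supply shifts: Qs = 2(P − 6) + 84.
Solving gives Q = 202 with consumers paying $65 and suppliers receiving $59 (the $6 wedge).
Per-bottle burden: consumers $4, suppliers $2.
Consumers take the larger share because demand is less price-elastic here (demand slope 1 vs supply slope 2).
The less price-elastic side of the market bears the larger share of a per-unit tax.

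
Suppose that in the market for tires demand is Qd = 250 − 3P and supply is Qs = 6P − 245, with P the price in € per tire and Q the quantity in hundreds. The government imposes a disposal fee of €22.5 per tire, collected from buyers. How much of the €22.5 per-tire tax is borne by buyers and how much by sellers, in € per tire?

Before the tax: set 250 − 3P = 6P − 245 → P* = €55, Q* = 85.
With the tax collected from buyers, demand (in seller-price terms) shifts: Qd = 250 − 3(P + 22.5).
Solving gives Q = 40 with buyers paying €70 and sellers receiving €47.5 (the €22.5 wedge).
Burden on buyers: €15; on sellers: €7.5. (They sum to €22.5.)
The less price-elastic side of the market bears the larger share of a per-unit tax.

Buyers bear €15 per tire; sellers bear €7.5 per tire.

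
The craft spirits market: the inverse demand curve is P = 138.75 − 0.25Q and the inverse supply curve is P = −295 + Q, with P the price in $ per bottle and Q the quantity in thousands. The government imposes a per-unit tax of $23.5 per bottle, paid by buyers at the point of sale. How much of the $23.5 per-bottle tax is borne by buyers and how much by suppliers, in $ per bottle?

Inverting to Q(P) form: Qd = 555 − 4P; Qs = P + 295.
Before the tax: set 555 − 4P = P + 295 → P* = $52, Q* = 347.
With the tax collected from buyers, demand (in seller-price terms) shifts: Qd = 555 − 4(P + 23.5).
Solving gives Q = 328.2 with buyers paying $56.7 and suppliers receiving $33.2 (the $23.5 wedge).
Burden on buyers: $4.7; on suppliers: $18.8. (They sum to $23.5.)
The less price-elastic side of the market bears the larger share of a per-unit tax.

Buyers bear $4.7 per bottle; suppliers bear $18.8 per bottle.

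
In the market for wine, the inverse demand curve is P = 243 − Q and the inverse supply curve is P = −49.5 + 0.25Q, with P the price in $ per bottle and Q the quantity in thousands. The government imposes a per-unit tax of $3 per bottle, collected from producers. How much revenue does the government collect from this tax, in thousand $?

Tax revenue = $694.8 thousand.

Rewrite in direct form: Qd = 243 − P and Qs = 4P + 198.
Before the tax: set 243 − P = 4P + 198 → P* = $9, Q* = 234.
With the tax collected from producers, supply shifts: Qs = 4(P − 3) + 198.
New equilibrium: buyers pay $11.4, producers receive $8.4, Q = 231.6. (Wedge: Pb − Ps = 3.)
Revenue = t · Q = 3 · 231.6 = $694.8.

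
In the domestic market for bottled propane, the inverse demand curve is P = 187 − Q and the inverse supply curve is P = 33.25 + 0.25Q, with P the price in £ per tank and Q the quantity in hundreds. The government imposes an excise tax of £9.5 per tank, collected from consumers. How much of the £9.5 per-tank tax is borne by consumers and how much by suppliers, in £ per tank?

Rewrite in direct form: Qd = 187 − P and Qs = 4P − 133.
Without the tax, 187 − P = 4P − 133 gives 5P = 320, so P* = £64 and Q* = 123.
With the tax collected from consumers, demand (in seller-price terms) shifts: Qd = 187 − (P + 9.5).
Solving gives Q = 115.4 with consumers paying £71.6 and suppliers receiving £62.1 (the £9.5 wedge).
Burden on consumers: £7.6; on suppliers: £1.9. (They sum to £9.5.)

Consumers bear £7.6 per tank; suppliers bear £1.9 per tank.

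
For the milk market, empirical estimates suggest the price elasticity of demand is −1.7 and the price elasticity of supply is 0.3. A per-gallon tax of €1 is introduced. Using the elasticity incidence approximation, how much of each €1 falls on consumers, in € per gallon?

Incidence ratio: consumers' share ≈ εs / (εs + |εd|) = 0.3 / (0.3 + 1.7) = 0.15.
So consumers bear ≈ 0.15 × €1 = €0.15; suppliers bear €0.85.

Consumers bear ≈ €0.15 per gallon.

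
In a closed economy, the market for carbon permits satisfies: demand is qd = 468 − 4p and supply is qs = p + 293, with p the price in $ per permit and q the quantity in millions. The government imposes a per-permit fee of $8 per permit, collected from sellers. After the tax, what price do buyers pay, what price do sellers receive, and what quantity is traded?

Before the tax: set 468 − 4p = p + 293 → p* = $35, q* = 328.
With the tax collected from sellers, supply shifts: qs = (p − 8) + 293.
New equilibrium: buyers pay $36.6, sellers receive $28.6, q = 321.6. (Wedge: pb − ps = 8.)

Buyers pay $36.6; sellers receive $28.6; quantity = 321.6.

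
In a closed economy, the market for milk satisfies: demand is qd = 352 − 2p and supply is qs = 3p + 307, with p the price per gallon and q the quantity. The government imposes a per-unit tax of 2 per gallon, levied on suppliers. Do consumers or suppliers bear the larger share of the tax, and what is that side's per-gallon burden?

Consumers bear the larger share: 1.2 per gallon.

Without the tax, 352 − 2p = 3p + 307 gives 5p = 45, so p* = 9 and q* = 334.
With the tax collected from suppliers, supply shifts: qs = 3(p − 2) + 307.
New equilibrium: consumers pay 10.2, suppliers receive 8.2, q = 331.6. (Wedge: pb − ps = 2.)
Per-gallon burden: consumers 1.2, suppliers 0.8.
Consumers take the larger share because demand is less price-elastic here (demand slope 2 vs supply slope 3).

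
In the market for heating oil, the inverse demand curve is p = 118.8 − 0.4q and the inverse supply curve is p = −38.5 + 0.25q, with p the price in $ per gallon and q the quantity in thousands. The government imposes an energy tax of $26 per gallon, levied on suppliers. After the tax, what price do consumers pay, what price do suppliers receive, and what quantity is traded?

Rewrite in direct form: qd = 297 − 2.5p and qs = 4p + 154.
Before the tax: set 297 − 2.5p = 4p + 154 → p* = $22, q* = 242.
With the tax collected from suppliers, supply shifts: qs = 4(p − 26) + 154.
Solving gives q = 202 with consumers paying $38 and suppliers receiving $12 (the $26 wedge).
The less price-elastic side of the market bears the larger share of a per-unit tax.

Consumers pay $38; suppliers receive $12; quantity = 202.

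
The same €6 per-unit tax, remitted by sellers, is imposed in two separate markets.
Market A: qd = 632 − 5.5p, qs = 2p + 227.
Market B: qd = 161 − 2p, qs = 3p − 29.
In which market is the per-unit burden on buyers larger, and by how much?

Market B, by €2.

Market A: pre-tax p* = €54, q* = 335; post-tax q = 326.2; per-unit burden on buyers = €1.6.
Market B: pre-tax p* = €38, q* = 85; post-tax q = 77.8; per-unit burden on buyers = €3.6.
Difference: €1.6 vs €3.6 → market B is larger by €2.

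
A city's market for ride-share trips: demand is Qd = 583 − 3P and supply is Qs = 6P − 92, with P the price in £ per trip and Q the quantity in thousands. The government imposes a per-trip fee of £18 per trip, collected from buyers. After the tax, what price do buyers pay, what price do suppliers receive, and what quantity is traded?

Before the tax: set 583 − 3P = 6P − 92 → P* = £75, Q* = 358.
With the tax collected from buyers, demand (in seller-price terms) shifts: Qd = 583 − 3(P + 18).
Solving gives Q = 322 with buyers paying £87 and suppliers receiving £69 (the £18 wedge).

Buyers pay £87; suppliers receive £69; quantity = 322.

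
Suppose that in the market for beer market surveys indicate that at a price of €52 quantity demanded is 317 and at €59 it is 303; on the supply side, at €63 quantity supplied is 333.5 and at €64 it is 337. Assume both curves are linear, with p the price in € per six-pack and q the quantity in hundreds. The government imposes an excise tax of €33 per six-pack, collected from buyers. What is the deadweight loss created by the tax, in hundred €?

Demand slope: (303 − 317)/(59 − 52) = -2, so qd = 421 − 2p.
Supply slope: (337 − 333.5)/(64 − 63) = 3.5, so qs = 3.5p + 113.
Without the tax, 421 − 2p = 3.5p + 113 gives 5.5p = 308, so p* = €56 and q* = 309.
With the tax collected from buyers, demand (in seller-price terms) shifts: qd = 421 − 2(p + 33).
Solving gives q = 267 with buyers paying €77 and producers receiving €44 (the €33 wedge).
Quantity falls by |ΔQ| = |309 − 267| = 42.
DWL = ½ · t · |ΔQ| = ½ · 33 · 42 = €693.

Deadweight loss = €693 hundred.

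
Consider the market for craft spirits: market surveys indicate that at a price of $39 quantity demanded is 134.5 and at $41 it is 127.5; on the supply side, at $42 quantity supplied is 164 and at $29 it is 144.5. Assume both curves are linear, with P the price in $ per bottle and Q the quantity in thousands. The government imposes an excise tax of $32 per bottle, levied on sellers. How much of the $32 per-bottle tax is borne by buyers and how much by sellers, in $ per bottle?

Buyers bear $9.6 per bottle; sellers bear $22.4 per bottle.

Demand slope: (127.5 − 134.5)/(41 − 39) = -3.5, so Qd = 271 − 3.5P.
Supply slope: (144.5 − 164)/(29 − 42) = 1.5, so Qs = 1.5P + 101.
Before the tax: set 271 − 3.5P = 1.5P + 101 → P* = $34, Q* = 152.
With the tax collected from sellers, supply shifts: Qs = 1.5(P − 32) + 101.
New equilibrium: buyers pay $43.6, sellers receive $11.6, Q = 118.4. (Wedge: Pb − Ps = 32.)
Burden on buyers: $9.6; on sellers: $22.4. (They sum to $32.)
The less price-elastic side of the market bears the larger share of a per-unit tax.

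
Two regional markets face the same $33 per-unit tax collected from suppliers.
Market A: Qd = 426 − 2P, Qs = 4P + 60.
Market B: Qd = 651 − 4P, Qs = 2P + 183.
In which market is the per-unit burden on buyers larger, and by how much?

Market A, by $11.

Market A: pre-tax P* = $61, Q* = 304; post-tax Q = 260; per-unit burden on buyers = $22.
Market B: pre-tax P* = $78, Q* = 339; post-tax Q = 295; per-unit burden on buyers = $11.
Difference: $22 vs $11 → market A is larger by $11.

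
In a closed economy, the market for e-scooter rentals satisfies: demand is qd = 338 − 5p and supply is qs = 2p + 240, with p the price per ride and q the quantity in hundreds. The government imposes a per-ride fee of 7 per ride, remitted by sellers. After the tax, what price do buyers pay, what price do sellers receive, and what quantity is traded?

Without the tax, 338 − 5p = 2p + 240 gives 7p = 98, so p* = 14 and q* = 268.
With the tax collected from sellers, supply shifts: qs = 2(p − 7) + 240.
New equilibrium: buyers pay 16, sellers receive 9, q = 258. (Wedge: pb − ps = 7.)

Buyers pay 16; sellers receive 9; quantity = 258.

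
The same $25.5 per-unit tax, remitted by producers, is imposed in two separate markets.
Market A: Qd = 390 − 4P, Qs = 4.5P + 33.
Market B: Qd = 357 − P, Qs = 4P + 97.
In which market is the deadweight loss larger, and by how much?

Market A, by $428.4.

Market A: pre-tax P* = $42, Q* = 222; post-tax Q = 168; deadweight loss = $688.5.
Market B: pre-tax P* = $52, Q* = 305; post-tax Q = 284.6; deadweight loss = $260.1.
Difference: $688.5 vs $260.1 → market A is larger by $428.4.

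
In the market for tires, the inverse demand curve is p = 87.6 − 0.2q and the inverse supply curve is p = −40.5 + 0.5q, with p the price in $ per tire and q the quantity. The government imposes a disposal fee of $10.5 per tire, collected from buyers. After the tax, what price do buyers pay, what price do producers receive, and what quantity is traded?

Rewrite in direct form: qd = 438 − 5p and qs = 2p + 81.
Without the tax, 438 − 5p = 2p + 81 gives 7p = 357, so p* = $51 and q* = 183.
With the tax collected from buyers, demand (in seller-price terms) shifts: qd = 438 − 5(p + 10.5).
Solving gives q = 168 with buyers paying $54 and producers receiving $43.5 (the $10.5 wedge).

Buyers pay $54; producers receive $43.5; quantity = 168.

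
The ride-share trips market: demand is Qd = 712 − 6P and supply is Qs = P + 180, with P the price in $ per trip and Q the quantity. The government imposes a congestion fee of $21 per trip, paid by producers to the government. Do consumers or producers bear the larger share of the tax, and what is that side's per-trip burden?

Without the tax, 712 − 6P = P + 180 gives 7P = 532, so P* = $76 and Q* = 256.
With the tax collected from producers, supply shifts: Qs = (P − 21) + 180.
Solving gives Q = 238 with consumers paying $79 and producers receiving $58 (the $21 wedge).
Per-trip burden: consumers $3, producers $18.
Producers take the larger share because supply is less price-elastic here (demand slope 6 vs supply slope 1).
The less price-elastic side of the market bears the larger share of a per-unit tax.

Producers bear the larger share: $18 per trip.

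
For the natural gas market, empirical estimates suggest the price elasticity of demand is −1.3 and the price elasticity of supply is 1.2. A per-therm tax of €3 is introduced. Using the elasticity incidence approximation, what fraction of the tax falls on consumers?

Consumers' share ≈ 0.48.

Incidence ratio: consumers' share ≈ εs / (εs + |εd|) = 1.2 / (1.2 + 1.3) = 0.48.
Supply is the less elastic side, so consumers bear the smaller share.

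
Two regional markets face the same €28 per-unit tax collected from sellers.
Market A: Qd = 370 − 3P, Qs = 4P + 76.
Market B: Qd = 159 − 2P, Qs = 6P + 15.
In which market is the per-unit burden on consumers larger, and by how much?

Market B, by €5.

Market A: pre-tax P* = €42, Q* = 244; post-tax Q = 196; per-unit burden on consumers = €16.
Market B: pre-tax P* = €18, Q* = 123; post-tax Q = 81; per-unit burden on consumers = €21.
Difference: €16 vs €21 → market B is larger by €5.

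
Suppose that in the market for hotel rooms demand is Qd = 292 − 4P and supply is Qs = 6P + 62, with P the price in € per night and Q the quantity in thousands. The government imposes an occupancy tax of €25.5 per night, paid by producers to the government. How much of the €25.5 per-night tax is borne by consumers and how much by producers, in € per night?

Without the tax, 292 − 4P = 6P + 62 gives 10P = 230, so P* = €23 and Q* = 200.
With the tax collected from producers, supply shifts: Qs = 6(P − 25.5) + 62.
New equilibrium: consumers pay €38.3, producers receive €12.8, Q = 138.8. (Wedge: Pb − Ps = 25.5.)
Burden on consumers: €15.3; on producers: €10.2. (They sum to €25.5.)
The less price-elastic side of the market bears the larger share of a per-unit tax.

Consumers bear €15.3 per night; producers bear €10.2 per night.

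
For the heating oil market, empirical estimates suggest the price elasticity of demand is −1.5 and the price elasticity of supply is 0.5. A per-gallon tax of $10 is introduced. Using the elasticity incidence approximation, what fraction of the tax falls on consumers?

Incidence ratio: consumers' share ≈ εs / (εs + |εd|) = 0.5 / (0.5 + 1.5) = 0.25.
Supply is the less elastic side, so consumers bear the smaller share.

Consumers' share ≈ 0.25.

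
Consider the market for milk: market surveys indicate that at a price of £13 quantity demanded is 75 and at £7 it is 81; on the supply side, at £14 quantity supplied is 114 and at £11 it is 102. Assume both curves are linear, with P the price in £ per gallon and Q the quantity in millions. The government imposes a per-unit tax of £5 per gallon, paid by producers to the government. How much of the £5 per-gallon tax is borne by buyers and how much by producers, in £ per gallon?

Buyers bear £4 per gallon; producers bear £1 per gallon.

Demand slope: (81 − 75)/(7 − 13) = -1, so Qd = 88 − P.
Supply slope: (102 − 114)/(11 − 14) = 4, so Qs = 4P + 58.
Before the tax: set 88 − P = 4P + 58 → P* = £6, Q* = 82.
With the tax collected from producers, supply shifts: Qs = 4(P − 5) + 58.
New equilibrium: buyers pay £10, producers receive £5, Q = 78. (Wedge: Pb − Ps = 5.)
Burden on buyers: £4; on producers: £1. (They sum to £5.)
The less price-elastic side of the market bears the larger share of a per-unit tax.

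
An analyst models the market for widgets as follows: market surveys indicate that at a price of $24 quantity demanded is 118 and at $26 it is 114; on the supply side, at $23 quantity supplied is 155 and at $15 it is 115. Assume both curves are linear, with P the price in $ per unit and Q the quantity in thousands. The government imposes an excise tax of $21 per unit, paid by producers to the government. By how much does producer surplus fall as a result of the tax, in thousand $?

Demand slope: (114 − 118)/(26 − 24) = -2, so Qd = 166 − 2P.
Supply slope: (115 − 155)/(15 − 23) = 5, so Qs = 5P + 40.
Without the tax, 166 − 2P = 5P + 40 gives 7P = 126, so P* = $18 and Q* = 130.
With the tax collected from producers, supply shifts: Qs = 5(P − 21) + 40.
Solving gives Q = 100 with consumers paying $33 and producers receiving $12 (the $21 wedge).
ΔPS is the trapezoid between Q = 100 and Q = 130 of height $6: ½ · (130 + 100) · 6 = $690.

Producer surplus falls by $690 thousand.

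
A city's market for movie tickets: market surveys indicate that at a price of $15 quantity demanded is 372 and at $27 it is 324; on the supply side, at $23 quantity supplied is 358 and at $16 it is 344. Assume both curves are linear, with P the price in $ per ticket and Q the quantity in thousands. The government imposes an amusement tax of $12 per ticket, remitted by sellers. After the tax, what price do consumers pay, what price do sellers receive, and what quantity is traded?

Consumers pay $24; sellers receive $12; quantity = 336.

Demand slope: (324 − 372)/(27 − 15) = -4, so Qd = 432 − 4P.
Supply slope: (344 − 358)/(16 − 23) = 2, so Qs = 2P + 312.
Without the tax, 432 − 4P = 2P + 312 gives 6P = 120, so P* = $20 and Q* = 352.
With the tax collected from sellers, supply shifts: Qs = 2(P − 12) + 312.
New equilibrium: consumers pay $24, sellers receive $12, Q = 336. (Wedge: Pb − Ps = 12.)
The less price-elastic side of the market bears the larger share of a per-unit tax.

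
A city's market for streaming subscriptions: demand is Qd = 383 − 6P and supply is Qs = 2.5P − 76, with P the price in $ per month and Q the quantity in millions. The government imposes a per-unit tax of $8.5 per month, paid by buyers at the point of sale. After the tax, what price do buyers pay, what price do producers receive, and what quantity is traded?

Before the tax: set 383 − 6P = 2.5P − 76 → P* = $54, Q* = 59.
With the tax collected from buyers, demand (in seller-price terms) shifts: Qd = 383 − 6(P + 8.5).
Solving gives Q = 44 with buyers paying $56.5 and producers receiving $48 (the $8.5 wedge).
The less price-elastic side of the market bears the larger share of a per-unit tax.

Buyers pay $56.5; producers receive $48; quantity = 44.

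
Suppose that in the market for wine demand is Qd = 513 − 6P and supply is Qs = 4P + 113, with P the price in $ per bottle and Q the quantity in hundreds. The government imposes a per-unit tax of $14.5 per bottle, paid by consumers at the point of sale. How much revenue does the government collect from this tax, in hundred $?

Tax revenue = $3453.9 hundred.

Without the tax, 513 − 6P = 4P + 113 gives 10P = 400, so P* = $40 and Q* = 273.
With the tax collected from consumers, demand (in seller-price terms) shifts: Qd = 513 − 6(P + 14.5).
Solving gives Q = 238.2 with consumers paying $45.8 and sellers receiving $31.3 (the $14.5 wedge).
Revenue = t · Q = 14.5 · 238.2 = $3453.9.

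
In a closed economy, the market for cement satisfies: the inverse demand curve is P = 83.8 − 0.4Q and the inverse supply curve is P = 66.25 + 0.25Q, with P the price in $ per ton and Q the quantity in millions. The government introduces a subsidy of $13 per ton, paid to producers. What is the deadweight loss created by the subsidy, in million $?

Inverting to Q(P) form: Qd = 209.5 − 2.5P; Qs = 4P − 265.
Without the subsidy, 209.5 − 2.5P = 4P − 265 gives 6.5P = 474.5, so P* = $73 and Q* = 27.
With a per-unit subsidy paid to producers, each receives P + 13 per unit sold, so supply becomes Qs = 4(P + 13) − 265.
New equilibrium: consumers pay $65, producers receive $78, Q = 47. (Wedge: Pb − Ps = −13.)
Quantity rises by |ΔQ| = |27 − 47| = 20.
DWL = ½ · t · |ΔQ| = ½ · 13 · 20 = $130.

Deadweight loss = $130 million.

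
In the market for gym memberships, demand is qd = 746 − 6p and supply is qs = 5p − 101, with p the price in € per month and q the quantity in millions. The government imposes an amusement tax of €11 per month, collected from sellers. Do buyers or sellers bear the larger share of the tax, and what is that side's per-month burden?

Sellers bear the larger share: €6 per month.

Before the tax: set 746 − 6p = 5p − 101 → p* = €77, q* = 284.
With the tax collected from sellers, supply shifts: qs = 5(p − 11) − 101.
Solving gives q = 254 with buyers paying €82 and sellers receiving €71 (the €11 wedge).
Per-month burden: buyers €5, sellers €6.
Sellers take the larger share because supply is less price-elastic here (demand slope 6 vs supply slope 5).
The less price-elastic side of the market bears the larger share of a per-unit tax.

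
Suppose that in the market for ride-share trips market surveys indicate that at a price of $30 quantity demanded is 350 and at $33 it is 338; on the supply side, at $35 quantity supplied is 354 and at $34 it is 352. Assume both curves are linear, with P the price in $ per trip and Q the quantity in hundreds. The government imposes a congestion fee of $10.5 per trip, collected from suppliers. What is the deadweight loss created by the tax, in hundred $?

Deadweight loss = $73.5 hundred.

Demand slope: (338 − 350)/(33 − 30) = -4, so Qd = 470 − 4P.
Supply slope: (352 − 354)/(34 − 35) = 2, so Qs = 2P + 284.
Before the tax: set 470 − 4P = 2P + 284 → P* = $31, Q* = 346.
With the tax collected from suppliers, supply shifts: Qs = 2(P − 10.5) + 284.
Solving gives Q = 332 with consumers paying $34.5 and suppliers receiving $24 (the $10.5 wedge).
Quantity falls by |ΔQ| = |346 − 332| = 14.
DWL = ½ · t · |ΔQ| = ½ · 10.5 · 14 = $73.5.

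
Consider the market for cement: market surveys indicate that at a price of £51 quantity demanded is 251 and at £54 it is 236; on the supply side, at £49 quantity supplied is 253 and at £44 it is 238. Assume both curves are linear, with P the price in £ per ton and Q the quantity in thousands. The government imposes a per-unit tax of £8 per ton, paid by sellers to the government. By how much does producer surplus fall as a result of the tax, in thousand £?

Producer surplus falls by £1242.5 thousand.

Demand slope: (236 − 251)/(54 − 51) = -5, so Qd = 506 − 5P.
Supply slope: (238 − 253)/(44 − 49) = 3, so Qs = 3P + 106.
Before the tax: set 506 − 5P = 3P + 106 → P* = £50, Q* = 256.
With the tax collected from sellers, supply shifts: Qs = 3(P − 8) + 106.
New equilibrium: consumers pay £53, sellers receive £45, Q = 241. (Wedge: Pb − Ps = 8.)
ΔPS is the trapezoid between Q = 241 and Q = 256 of height £5: ½ · (256 + 241) · 5 = £1242.5.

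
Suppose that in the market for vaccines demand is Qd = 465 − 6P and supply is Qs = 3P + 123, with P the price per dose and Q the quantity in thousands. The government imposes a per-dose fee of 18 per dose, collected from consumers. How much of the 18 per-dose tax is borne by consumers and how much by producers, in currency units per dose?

Before the tax: set 465 − 6P = 3P + 123 → P* = 38, Q* = 237.
With the tax collected from consumers, demand (in seller-price terms) shifts: Qd = 465 − 6(P + 18).
New equilibrium: consumers pay 44, producers receive 26, Q = 201. (Wedge: Pb − Ps = 18.)
Burden on consumers: 6; on producers: 12. (They sum to 18.)

Consumers bear 6 per dose; producers bear 12 per dose.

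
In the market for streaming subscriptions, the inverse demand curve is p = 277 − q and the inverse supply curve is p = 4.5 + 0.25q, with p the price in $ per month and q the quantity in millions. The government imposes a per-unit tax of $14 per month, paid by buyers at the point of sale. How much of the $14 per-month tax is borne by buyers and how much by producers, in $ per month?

Buyers bear $11.2 per month; producers bear $2.8 per month.

Rewrite in direct form: qd = 277 − p and qs = 4p − 18.
Without the tax, 277 − p = 4p − 18 gives 5p = 295, so p* = $59 and q* = 218.
With the tax collected from buyers, demand (in seller-price terms) shifts: qd = 277 − (p + 14).
Solving gives q = 206.8 with buyers paying $70.2 and producers receiving $56.2 (the $14 wedge).
Burden on buyers: $11.2; on producers: $2.8. (They sum to $14.)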